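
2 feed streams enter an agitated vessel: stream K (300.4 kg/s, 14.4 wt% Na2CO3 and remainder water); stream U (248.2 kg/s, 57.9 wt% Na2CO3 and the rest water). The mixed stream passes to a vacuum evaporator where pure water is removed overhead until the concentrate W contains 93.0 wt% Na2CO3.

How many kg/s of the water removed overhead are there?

Na2CO3 entering = 300.4×0.144 + 248.2×0.579 = 186.97 kg/s.
All Na2CO3 reports to W, so W = 186.97/0.930 = 201.04 kg/s.
Total feed = 548.6 kg/s; overhead = 548.6 − 201.04 = 347.56 kg/s.

347.6 kg/s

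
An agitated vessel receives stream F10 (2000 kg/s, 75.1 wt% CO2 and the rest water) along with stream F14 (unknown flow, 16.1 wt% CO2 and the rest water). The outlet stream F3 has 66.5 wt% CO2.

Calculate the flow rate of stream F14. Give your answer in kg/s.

Let F14 be the unknown flow. Total out = 2000 + F14.
CO2 balance: 1502 + 0.161·F14 = 0.665·(2000 + F14)
(0.161 − 0.665)·F14 = 0.665×2000 − 1502 = -172
F14 = -172 / -0.504 = 341.27 kg/s

341.3 kg/s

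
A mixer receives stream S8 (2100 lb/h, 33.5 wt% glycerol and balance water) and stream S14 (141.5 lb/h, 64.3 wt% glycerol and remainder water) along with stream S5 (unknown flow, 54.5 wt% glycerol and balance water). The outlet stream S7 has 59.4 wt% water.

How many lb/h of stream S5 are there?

Let S5 be the unknown flow. Total out = 2241.5 + S5.
water balance: 1447 + 0.455·S5 = 0.594·(2241.5 + S5)
(0.455 − 0.594)·S5 = 0.594×2241.5 − 1447 = -115.56
S5 = -115.56 / -0.139 = 831.4 lb/h

831.4 lb/h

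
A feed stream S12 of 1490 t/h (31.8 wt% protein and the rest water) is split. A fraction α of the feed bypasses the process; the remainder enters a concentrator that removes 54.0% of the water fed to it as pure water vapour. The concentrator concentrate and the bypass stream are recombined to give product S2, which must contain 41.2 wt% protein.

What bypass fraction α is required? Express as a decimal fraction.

0.380

All 1490×0.318 = 473.82 t/h of protein reaches S2, so S2 = 473.82/0.412 = 1150 t/h and vapour = 339.95 t/h.
The evaporator receives (1−α)·1490 of feed at 0.682 water and removes 0.540 of that water:
0.540×0.682×(1−α)×1490 = 339.95
(1−α) = 339.95/548.74 = 0.6195;  α = 0.3805.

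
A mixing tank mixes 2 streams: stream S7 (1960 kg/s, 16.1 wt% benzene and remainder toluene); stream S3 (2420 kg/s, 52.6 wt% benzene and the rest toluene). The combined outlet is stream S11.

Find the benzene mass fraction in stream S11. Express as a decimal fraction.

0.363

Total flow out = 1960 + 2420 = 4380 kg/s.
benzene in = 1960×0.161 + 2420×0.526 = 1588.5 kg/s.
benzene mass fraction in S11 = 1588.5/4380 = 0.363.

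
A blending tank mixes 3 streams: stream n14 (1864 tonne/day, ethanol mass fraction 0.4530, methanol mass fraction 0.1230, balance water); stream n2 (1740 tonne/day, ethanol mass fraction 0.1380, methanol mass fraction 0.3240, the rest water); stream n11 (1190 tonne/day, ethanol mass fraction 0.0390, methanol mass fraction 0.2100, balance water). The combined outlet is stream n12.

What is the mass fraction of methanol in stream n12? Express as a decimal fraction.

Total flow out = 1864 + 1740 + 1190 = 4794 tonne/day.
methanol in = 1864×0.123 + 1740×0.324 + 1190×0.210 = 1042.9 tonne/day.
methanol mass fraction in n12 = 1042.9/4794 = 0.2175.

0.2175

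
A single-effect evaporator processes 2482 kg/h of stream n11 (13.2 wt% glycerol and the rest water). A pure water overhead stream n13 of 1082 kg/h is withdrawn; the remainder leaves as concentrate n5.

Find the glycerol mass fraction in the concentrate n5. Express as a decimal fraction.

glycerol is not removed: 2482×0.132 = 327.62 kg/h of glycerol enters n5.
Concentrate = 2482 − 1082 = 1400 kg/h.
Mass fraction = 327.62/1400 = 0.2340.

0.2340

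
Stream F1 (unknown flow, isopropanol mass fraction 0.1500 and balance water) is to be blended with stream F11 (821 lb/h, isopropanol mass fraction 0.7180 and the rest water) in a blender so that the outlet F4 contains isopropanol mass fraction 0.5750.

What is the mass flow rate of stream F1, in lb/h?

276.2 lb/h

Let F1 be the unknown flow. Total out = 821 + F1.
isopropanol balance: 589.48 + 0.150·F1 = 0.575·(821 + F1)
(0.150 − 0.575)·F1 = 0.575×821 − 589.48 = -117.4
F1 = -117.4 / -0.425 = 276.24 lb/h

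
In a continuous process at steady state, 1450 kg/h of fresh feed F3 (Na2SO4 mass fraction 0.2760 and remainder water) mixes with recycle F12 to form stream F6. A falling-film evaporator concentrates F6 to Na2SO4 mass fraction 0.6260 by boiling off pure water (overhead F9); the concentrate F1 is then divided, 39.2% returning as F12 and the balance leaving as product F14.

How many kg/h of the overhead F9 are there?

810.7 kg/h

Overall Na2SO4 balance (none leaves overhead): Na2SO4 in fresh feed = Na2SO4 in product, i.e. 1450×0.276 = (1−0.392)·F1·0.626.
F1 = 400.2/(0.626×0.608) = 1051.5 kg/h.
Recycle F12 = 0.392×1051.5 = 412.18 kg/h.
Combined feed F6 = 1450 + 412.18 = 1862.2 kg/h.
Overhead F9 = F6 − F1 = 1862.2 − 1051.5 = 810.7 kg/h.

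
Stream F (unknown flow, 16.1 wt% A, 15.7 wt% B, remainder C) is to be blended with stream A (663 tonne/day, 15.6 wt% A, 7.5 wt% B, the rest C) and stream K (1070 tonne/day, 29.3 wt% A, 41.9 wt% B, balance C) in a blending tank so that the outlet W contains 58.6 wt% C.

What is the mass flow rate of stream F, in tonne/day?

2058 tonne/day

Let F be the unknown flow. Total out = 1733 + F.
C balance: 818.01 + 0.682·F = 0.586·(1733 + F)
(0.682 − 0.586)·F = 0.586×1733 − 818.01 = 197.53
F = 197.53 / 0.096 = 2057.6 tonne/day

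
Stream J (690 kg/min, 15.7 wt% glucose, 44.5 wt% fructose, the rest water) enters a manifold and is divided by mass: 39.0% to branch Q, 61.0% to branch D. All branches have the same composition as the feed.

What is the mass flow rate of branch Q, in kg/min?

269.1 kg/min

Branch Q flow = 0.390×690 = 269.1 kg/min.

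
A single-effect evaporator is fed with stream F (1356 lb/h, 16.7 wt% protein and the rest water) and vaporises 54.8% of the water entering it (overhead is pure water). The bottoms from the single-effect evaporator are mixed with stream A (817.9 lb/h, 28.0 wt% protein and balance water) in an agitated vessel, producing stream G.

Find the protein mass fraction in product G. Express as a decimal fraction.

Vapour removed = 0.548×0.833×1356 = 618.99 lb/h; concentrate = 737.01 lb/h.
protein reaching the mixer = 226.45 (from concentrate) + 817.9×0.280 = 455.46 lb/h.
Product flow = 737.01 + 817.9 = 1554.9 lb/h; protein fraction = 0.293.

0.293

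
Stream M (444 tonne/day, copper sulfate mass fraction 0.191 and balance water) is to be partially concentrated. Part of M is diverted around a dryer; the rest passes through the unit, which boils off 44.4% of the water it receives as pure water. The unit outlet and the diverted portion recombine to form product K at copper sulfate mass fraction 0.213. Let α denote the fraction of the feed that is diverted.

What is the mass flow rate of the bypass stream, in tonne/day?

316.3 tonne/day

All 444×0.191 = 84.804 tonne/day of copper sulfate reaches K, so K = 84.804/0.213 = 398.14 tonne/day and vapour = 45.859 tonne/day.
The evaporator receives (1−α)·444 of feed at 0.809 water and removes 0.444 of that water:
0.444×0.809×(1−α)×444 = 45.859
(1−α) = 45.859/159.48 = 0.2875;  α = 0.7125.
Bypass flow = 0.7125×444 = 316.33 tonne/day.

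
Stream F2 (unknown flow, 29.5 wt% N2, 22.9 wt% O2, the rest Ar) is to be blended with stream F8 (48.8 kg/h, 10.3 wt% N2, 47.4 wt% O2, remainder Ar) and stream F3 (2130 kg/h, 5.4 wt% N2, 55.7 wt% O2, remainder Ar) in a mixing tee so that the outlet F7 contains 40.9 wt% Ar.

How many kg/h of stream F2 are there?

625.6 kg/h

Let F2 be the unknown flow. Total out = 2178.8 + F2.
Ar balance: 849.21 + 0.476·F2 = 0.409·(2178.8 + F2)
(0.476 − 0.409)·F2 = 0.409×2178.8 − 849.21 = 41.917
F2 = 41.917 / 0.067 = 625.62 kg/h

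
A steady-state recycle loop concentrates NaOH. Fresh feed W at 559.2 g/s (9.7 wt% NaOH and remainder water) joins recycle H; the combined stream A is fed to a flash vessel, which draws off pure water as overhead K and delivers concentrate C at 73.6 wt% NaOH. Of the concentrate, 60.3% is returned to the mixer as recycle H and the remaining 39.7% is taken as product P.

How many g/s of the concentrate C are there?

185.6 g/s

Overall NaOH balance (none leaves overhead): NaOH in fresh feed = NaOH in product, i.e. 559.2×0.097 = (1−0.603)·C·0.736.
C = 54.242/(0.736×0.397) = 185.64 g/s.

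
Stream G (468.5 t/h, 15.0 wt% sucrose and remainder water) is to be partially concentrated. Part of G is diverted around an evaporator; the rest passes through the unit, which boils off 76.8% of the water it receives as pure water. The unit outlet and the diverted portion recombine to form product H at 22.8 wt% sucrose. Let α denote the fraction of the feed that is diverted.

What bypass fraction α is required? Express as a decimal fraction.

0.476

All 468.5×0.150 = 70.275 t/h of sucrose reaches H, so H = 70.275/0.228 = 308.22 t/h and vapour = 160.28 t/h.
The evaporator receives (1−α)·468.5 of feed at 0.850 water and removes 0.768 of that water:
0.768×0.850×(1−α)×468.5 = 160.28
(1−α) = 160.28/305.84 = 0.5241;  α = 0.4759.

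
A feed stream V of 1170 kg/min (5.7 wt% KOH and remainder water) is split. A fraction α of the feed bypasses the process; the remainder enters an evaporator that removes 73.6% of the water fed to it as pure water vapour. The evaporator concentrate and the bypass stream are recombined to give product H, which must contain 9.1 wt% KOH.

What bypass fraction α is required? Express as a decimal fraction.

All 1170×0.057 = 66.69 kg/min of KOH reaches H, so H = 66.69/0.091 = 732.86 kg/min and vapour = 437.14 kg/min.
The evaporator receives (1−α)·1170 of feed at 0.943 water and removes 0.736 of that water:
0.736×0.943×(1−α)×1170 = 437.14
(1−α) = 437.14/812.04 = 0.5383;  α = 0.4617.

0.462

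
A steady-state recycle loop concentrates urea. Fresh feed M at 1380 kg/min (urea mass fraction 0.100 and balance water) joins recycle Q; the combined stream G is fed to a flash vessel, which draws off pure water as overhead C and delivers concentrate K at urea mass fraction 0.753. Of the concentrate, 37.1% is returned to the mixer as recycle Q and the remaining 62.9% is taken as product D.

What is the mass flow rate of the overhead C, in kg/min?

Overall urea balance (none leaves overhead): urea in fresh feed = urea in product, i.e. 1380×0.100 = (1−0.371)·K·0.753.
K = 138/(0.753×0.629) = 291.36 kg/min.
Recycle Q = 0.371×291.36 = 108.1 kg/min.
Combined feed G = 1380 + 108.1 = 1488.1 kg/min.
Overhead C = G − K = 1488.1 − 291.36 = 1196.7 kg/min.

1197 kg/min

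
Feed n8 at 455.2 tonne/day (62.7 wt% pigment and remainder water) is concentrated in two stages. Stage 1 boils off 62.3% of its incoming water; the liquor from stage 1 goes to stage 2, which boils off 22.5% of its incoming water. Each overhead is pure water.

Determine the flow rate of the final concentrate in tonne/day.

335 tonne/day

water in feed = 455.2×0.373 = 169.79 tonne/day.
After stage 1: water left = (1−0.623)×169.79 = 64.011; stream total = 349.42 tonne/day.
After stage 2: water left = (1−0.225)×64.011 = 49.608; final concentrate = 335.02 tonne/day.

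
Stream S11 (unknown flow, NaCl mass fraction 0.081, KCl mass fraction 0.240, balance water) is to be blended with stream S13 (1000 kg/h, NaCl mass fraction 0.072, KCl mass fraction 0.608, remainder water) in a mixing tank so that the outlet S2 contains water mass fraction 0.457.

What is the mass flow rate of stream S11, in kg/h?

Let S11 be the unknown flow. Total out = 1000 + S11.
water balance: 320 + 0.679·S11 = 0.457·(1000 + S11)
(0.679 − 0.457)·S11 = 0.457×1000 − 320 = 137
S11 = 137 / 0.222 = 617.12 kg/h

617.1 kg/h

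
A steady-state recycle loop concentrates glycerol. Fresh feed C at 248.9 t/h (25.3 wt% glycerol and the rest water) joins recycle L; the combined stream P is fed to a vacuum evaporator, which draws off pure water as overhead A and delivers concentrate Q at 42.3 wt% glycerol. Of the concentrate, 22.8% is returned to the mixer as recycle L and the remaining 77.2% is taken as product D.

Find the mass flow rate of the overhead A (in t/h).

100 t/h

Overall glycerol balance (none leaves overhead): glycerol in fresh feed = glycerol in product, i.e. 248.9×0.253 = (1−0.228)·Q·0.423.
Q = 62.972/(0.423×0.772) = 192.84 t/h.
Recycle L = 0.228×192.84 = 43.967 t/h.
Combined feed P = 248.9 + 43.967 = 292.87 t/h.
Overhead A = P − Q = 292.87 − 192.84 = 100.03 t/h.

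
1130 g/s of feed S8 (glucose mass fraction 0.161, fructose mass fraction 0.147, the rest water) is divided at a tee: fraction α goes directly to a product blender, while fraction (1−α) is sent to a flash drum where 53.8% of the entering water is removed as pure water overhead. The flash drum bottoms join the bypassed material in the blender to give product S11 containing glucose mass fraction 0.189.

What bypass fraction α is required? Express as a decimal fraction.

0.602

All 1130×0.161 = 181.93 g/s of glucose reaches S11, so S11 = 181.93/0.189 = 962.59 g/s and vapour = 167.41 g/s.
The evaporator receives (1−α)·1130 of feed at 0.692 water and removes 0.538 of that water:
0.538×0.692×(1−α)×1130 = 167.41
(1−α) = 167.41/420.69 = 0.3979;  α = 0.6021.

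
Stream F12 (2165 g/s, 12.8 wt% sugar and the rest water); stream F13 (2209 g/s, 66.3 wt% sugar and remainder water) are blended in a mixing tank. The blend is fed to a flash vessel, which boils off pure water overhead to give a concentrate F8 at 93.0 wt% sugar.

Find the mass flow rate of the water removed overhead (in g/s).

2501 g/s

sugar entering = 2165×0.128 + 2209×0.663 = 1741.7 g/s.
All sugar reports to F8, so F8 = 1741.7/0.930 = 1872.8 g/s.
Total feed = 4374 g/s; overhead = 4374 − 1872.8 = 2501.2 g/s.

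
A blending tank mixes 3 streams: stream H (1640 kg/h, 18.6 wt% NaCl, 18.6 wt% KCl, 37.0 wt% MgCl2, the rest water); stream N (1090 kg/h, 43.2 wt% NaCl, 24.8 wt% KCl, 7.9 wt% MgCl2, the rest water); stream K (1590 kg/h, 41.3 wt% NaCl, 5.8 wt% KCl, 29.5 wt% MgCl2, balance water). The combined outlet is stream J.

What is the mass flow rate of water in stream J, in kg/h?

water out = water in = 1640×0.258 + 1090×0.241 + 1590×0.234 = 1057.9 kg/h.

1058 kg/h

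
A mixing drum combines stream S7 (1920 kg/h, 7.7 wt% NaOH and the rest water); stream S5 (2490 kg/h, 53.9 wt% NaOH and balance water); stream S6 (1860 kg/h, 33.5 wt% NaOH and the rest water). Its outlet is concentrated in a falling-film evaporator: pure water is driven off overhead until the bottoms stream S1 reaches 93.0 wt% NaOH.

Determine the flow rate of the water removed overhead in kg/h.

NaOH entering = 1920×0.077 + 2490×0.539 + 1860×0.335 = 2113.1 kg/h.
All NaOH reports to S1, so S1 = 2113.1/0.930 = 2272.1 kg/h.
Total feed = 6270 kg/h; overhead = 6270 − 2272.1 = 3997.9 kg/h.

3998 kg/h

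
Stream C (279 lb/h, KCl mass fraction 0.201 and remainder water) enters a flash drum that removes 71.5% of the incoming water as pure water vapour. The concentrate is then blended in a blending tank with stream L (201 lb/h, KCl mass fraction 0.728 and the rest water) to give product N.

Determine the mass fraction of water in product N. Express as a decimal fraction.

Vapour removed = 0.715×0.799×279 = 159.39 lb/h; concentrate = 119.61 lb/h.
water reaching the mixer = 63.532 (from concentrate) + 201×0.272 = 118.2 lb/h.
Product flow = 119.61 + 201 = 320.61 lb/h; water fraction = 0.369.

0.369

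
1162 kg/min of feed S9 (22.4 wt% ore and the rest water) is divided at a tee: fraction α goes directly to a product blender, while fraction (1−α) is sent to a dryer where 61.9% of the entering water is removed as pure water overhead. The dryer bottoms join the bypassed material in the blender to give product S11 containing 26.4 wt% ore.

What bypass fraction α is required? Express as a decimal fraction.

All 1162×0.224 = 260.29 kg/min of ore reaches S11, so S11 = 260.29/0.264 = 985.94 kg/min and vapour = 176.06 kg/min.
The evaporator receives (1−α)·1162 of feed at 0.776 water and removes 0.619 of that water:
0.619×0.776×(1−α)×1162 = 176.06
(1−α) = 176.06/558.16 = 0.3154;  α = 0.6846.

0.685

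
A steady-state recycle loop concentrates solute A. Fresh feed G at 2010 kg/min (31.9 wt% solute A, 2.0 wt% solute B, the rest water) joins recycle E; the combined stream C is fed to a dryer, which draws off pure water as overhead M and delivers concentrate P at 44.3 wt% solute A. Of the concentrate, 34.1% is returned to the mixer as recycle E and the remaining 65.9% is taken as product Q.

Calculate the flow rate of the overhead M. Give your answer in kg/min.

562.6 kg/min

Overall solute A balance (none leaves overhead): solute A in fresh feed = solute A in product, i.e. 2010×0.319 = (1−0.341)·P·0.443.
P = 641.19/(0.443×0.659) = 2196.3 kg/min.
Recycle E = 0.341×2196.3 = 748.95 kg/min.
Combined feed C = 2010 + 748.95 = 2758.9 kg/min.
Overhead M = C − P = 2758.9 − 2196.3 = 562.62 kg/min.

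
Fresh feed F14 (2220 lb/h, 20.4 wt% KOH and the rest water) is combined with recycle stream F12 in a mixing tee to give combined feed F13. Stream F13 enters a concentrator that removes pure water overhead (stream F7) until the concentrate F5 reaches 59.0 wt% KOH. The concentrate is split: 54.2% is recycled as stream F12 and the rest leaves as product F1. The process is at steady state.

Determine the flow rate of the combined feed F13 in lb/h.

3128 lb/h

Overall KOH balance (none leaves overhead): KOH in fresh feed = KOH in product, i.e. 2220×0.204 = (1−0.542)·F5·0.590.
F5 = 452.88/(0.590×0.458) = 1676 lb/h.
Recycle F12 = 0.542×1676 = 908.37 lb/h.
Combined feed F13 = 2220 + 908.37 = 3128.4 lb/h.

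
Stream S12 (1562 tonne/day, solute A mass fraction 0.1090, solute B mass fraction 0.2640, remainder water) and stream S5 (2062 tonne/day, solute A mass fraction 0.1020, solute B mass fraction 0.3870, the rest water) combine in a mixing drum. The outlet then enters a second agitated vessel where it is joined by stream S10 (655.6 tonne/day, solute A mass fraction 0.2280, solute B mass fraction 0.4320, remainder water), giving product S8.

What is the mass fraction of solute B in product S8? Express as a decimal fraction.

0.3490

Overall, product flow = 4279.6 tonne/day.
solute B in = 1562×0.264 + 2062×0.387 + 655.6×0.432 = 1493.6 tonne/day.
solute B fraction in S8 = 0.3490.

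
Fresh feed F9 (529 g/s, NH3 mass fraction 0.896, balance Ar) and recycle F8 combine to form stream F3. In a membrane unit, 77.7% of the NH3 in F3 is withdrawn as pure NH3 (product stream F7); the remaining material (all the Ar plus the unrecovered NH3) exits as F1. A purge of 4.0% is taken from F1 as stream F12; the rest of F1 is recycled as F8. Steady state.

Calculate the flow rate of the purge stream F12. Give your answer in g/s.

60.4 g/s

Ar enters only via F9 and leaves only via the purge: 529×0.104 = 0.040×(Ar in F1), and the membrane unit passes all Ar, so Ar in F3 = Ar in F1 = 1375.4 g/s.
NH3 in F3: m_A = 529×0.896 + (1−0.040)·(1−0.777)·m_A, so m_A = 473.98/0.7859 = 603.09 g/s.
F1 = (1−0.777)×603.09 + 1375.4 = 1509.9 g/s.
Purge F12 = 0.040×1509.9 = 60.396 g/s.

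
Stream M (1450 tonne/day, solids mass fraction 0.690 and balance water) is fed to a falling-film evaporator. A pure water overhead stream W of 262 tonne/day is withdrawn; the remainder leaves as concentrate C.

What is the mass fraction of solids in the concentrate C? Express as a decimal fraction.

solids is not removed: 1450×0.690 = 1000.5 tonne/day of solids enters C.
Concentrate = 1450 − 262 = 1188 tonne/day.
Mass fraction = 1000.5/1188 = 0.842.

0.842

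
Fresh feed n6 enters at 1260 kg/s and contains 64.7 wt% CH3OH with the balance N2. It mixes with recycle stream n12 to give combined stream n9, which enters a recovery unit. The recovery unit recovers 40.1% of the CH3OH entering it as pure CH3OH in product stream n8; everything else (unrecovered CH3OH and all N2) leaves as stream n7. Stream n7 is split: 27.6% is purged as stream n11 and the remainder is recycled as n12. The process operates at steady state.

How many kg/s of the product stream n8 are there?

577.2 kg/s

CH3OH in n9: m_A = 1260×0.647 + (1−0.276)·(1−0.401)·m_A, so m_A = 815.22/0.5663 = 1439.5 kg/s.
Product n8 = 0.401×1439.5 = 577.24 kg/s.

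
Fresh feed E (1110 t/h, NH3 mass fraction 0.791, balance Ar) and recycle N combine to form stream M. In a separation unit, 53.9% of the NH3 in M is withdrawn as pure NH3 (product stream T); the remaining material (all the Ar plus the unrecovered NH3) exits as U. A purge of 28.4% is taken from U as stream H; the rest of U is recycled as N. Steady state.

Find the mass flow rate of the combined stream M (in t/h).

2127 t/h

Ar enters only via E and leaves only via the purge: 1110×0.209 = 0.284×(Ar in U), and the separation unit passes all Ar, so Ar in M = Ar in U = 816.87 t/h.
NH3 in M: m_A = 1110×0.791 + (1−0.284)·(1−0.539)·m_A, so m_A = 878.01/0.6699 = 1310.6 t/h.
M = 1310.6 + 816.87 = 2127.5 t/h.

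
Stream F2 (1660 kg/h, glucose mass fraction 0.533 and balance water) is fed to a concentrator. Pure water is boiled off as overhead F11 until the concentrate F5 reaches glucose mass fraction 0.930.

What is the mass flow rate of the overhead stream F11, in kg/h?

glucose is conserved: 1660×0.533 = 884.78 kg/h all reports to the concentrate.
Concentrate = 884.78/(target fraction) = 951.38 kg/h.
Overhead = 1660 − 951.38 = 708.62 kg/h.

708.6 kg/h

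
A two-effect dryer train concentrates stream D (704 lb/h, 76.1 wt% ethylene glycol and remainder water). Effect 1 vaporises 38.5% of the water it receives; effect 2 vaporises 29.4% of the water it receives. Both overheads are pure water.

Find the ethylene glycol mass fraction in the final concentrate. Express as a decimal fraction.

water in feed = 704×0.239 = 168.26 lb/h.
After stage 1: water left = (1−0.385)×168.26 = 103.48; stream total = 639.22 lb/h.
After stage 2: water left = (1−0.294)×103.48 = 73.055; final concentrate = 608.8 lb/h.
ethylene glycol fraction = 535.74/608.8 = 0.8800.

0.8800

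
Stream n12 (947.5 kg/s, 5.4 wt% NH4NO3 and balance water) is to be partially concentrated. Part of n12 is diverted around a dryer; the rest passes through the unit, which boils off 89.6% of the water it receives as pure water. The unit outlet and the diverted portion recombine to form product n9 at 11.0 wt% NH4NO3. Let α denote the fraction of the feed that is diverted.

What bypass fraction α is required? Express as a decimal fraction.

0.399

All 947.5×0.054 = 51.165 kg/s of NH4NO3 reaches n9, so n9 = 51.165/0.110 = 465.14 kg/s and vapour = 482.36 kg/s.
The evaporator receives (1−α)·947.5 of feed at 0.946 water and removes 0.896 of that water:
0.896×0.946×(1−α)×947.5 = 482.36
(1−α) = 482.36/803.12 = 0.6006;  α = 0.3994.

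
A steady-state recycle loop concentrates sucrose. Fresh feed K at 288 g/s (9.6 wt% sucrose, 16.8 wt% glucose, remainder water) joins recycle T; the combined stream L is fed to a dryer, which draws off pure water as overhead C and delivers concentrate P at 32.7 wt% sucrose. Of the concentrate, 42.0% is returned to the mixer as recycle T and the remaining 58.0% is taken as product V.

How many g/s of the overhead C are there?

203.4 g/s

Overall sucrose balance (none leaves overhead): sucrose in fresh feed = sucrose in product, i.e. 288×0.096 = (1−0.420)·P·0.327.
P = 27.648/(0.327×0.580) = 145.78 g/s.
Recycle T = 0.420×145.78 = 61.226 g/s.
Combined feed L = 288 + 61.226 = 349.23 g/s.
Overhead C = L − P = 349.23 − 145.78 = 203.45 g/s.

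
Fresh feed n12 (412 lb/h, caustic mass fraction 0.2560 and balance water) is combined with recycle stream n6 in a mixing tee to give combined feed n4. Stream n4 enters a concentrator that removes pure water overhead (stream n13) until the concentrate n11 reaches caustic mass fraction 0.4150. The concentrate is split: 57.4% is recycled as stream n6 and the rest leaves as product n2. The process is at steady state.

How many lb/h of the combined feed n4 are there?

Overall caustic balance (none leaves overhead): caustic in fresh feed = caustic in product, i.e. 412×0.256 = (1−0.574)·n11·0.415.
n11 = 105.47/(0.415×0.426) = 596.59 lb/h.
Recycle n6 = 0.574×596.59 = 342.45 lb/h.
Combined feed n4 = 412 + 342.45 = 754.45 lb/h.

754.4 lb/h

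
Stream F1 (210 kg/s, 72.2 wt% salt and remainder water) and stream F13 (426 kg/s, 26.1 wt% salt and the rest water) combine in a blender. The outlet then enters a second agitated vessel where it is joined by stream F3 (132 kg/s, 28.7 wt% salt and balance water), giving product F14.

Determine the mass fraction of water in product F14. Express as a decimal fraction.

0.608

Overall, product flow = 768 kg/s.
water in = 210×0.278 + 426×0.739 + 132×0.713 = 467.31 kg/s.
water fraction in F14 = 0.608.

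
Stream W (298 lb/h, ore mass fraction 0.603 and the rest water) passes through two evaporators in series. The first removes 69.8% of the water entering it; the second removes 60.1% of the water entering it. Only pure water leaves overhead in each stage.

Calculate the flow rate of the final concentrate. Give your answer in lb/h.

193.9 lb/h

water in feed = 298×0.397 = 118.31 lb/h.
After stage 1: water left = (1−0.698)×118.31 = 35.728; stream total = 215.42 lb/h.
After stage 2: water left = (1−0.601)×35.728 = 14.256; final concentrate = 193.95 lb/h.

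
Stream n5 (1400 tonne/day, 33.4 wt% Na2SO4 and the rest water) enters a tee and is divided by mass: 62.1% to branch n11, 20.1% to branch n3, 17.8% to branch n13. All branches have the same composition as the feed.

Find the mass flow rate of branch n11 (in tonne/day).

869.4 tonne/day

Branch n11 flow = 0.621×1400 = 869.4 tonne/day.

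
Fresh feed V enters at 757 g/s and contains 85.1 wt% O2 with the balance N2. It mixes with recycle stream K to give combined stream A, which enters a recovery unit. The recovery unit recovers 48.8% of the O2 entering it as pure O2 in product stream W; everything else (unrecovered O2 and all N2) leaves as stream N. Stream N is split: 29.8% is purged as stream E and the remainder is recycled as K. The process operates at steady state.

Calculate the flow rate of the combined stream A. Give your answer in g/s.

N2 enters only via V and leaves only via the purge: 757×0.149 = 0.298×(N2 in N), and the recovery unit passes all N2, so N2 in A = N2 in N = 378.5 g/s.
O2 in A: m_A = 757×0.851 + (1−0.298)·(1−0.488)·m_A, so m_A = 644.21/0.6406 = 1005.7 g/s.
A = 1005.7 + 378.5 = 1384.2 g/s.

1384 g/s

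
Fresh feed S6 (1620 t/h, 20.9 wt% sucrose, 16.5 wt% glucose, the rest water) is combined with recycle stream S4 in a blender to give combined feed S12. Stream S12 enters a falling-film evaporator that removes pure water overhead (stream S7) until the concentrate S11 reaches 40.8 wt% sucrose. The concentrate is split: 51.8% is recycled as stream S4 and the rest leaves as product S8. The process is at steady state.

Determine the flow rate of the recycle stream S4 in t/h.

891.8 t/h

Overall sucrose balance (none leaves overhead): sucrose in fresh feed = sucrose in product, i.e. 1620×0.209 = (1−0.518)·S11·0.408.
S11 = 338.58/(0.408×0.482) = 1721.7 t/h.
Recycle S4 = 0.518×1721.7 = 891.83 t/h.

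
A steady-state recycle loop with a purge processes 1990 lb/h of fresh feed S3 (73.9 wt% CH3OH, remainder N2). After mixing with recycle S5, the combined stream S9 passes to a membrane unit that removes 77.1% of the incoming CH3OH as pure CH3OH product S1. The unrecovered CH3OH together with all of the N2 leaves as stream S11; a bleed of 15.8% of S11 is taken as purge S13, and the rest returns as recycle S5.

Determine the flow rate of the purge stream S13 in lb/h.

N2 enters only via S3 and leaves only via the purge: 1990×0.261 = 0.158×(N2 in S11), and the membrane unit passes all N2, so N2 in S9 = N2 in S11 = 3287.3 lb/h.
CH3OH in S9: m_A = 1990×0.739 + (1−0.158)·(1−0.771)·m_A, so m_A = 1470.6/0.8072 = 1821.9 lb/h.
S11 = (1−0.771)×1821.9 + 3287.3 = 3704.5 lb/h.
Purge S13 = 0.158×3704.5 = 585.31 lb/h.

585.3 lb/h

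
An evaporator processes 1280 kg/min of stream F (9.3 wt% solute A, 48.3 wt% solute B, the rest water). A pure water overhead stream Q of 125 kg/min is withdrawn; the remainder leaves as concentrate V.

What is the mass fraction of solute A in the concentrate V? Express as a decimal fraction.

solute A is not removed: 1280×0.093 = 119.04 kg/min of solute A enters V.
Concentrate = 1280 − 125 = 1155 kg/min.
Mass fraction = 119.04/1155 = 0.1031.

0.1031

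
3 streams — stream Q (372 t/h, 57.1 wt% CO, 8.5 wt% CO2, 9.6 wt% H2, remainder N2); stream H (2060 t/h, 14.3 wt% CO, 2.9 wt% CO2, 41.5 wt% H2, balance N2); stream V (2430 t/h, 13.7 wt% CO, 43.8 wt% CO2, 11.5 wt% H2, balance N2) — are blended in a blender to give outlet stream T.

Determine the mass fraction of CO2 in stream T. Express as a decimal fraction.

Total flow out = 372 + 2060 + 2430 = 4862 t/h.
CO2 in = 372×0.085 + 2060×0.029 + 2430×0.438 = 1155.7 t/h.
CO2 mass fraction in T = 1155.7/4862 = 0.238.

0.238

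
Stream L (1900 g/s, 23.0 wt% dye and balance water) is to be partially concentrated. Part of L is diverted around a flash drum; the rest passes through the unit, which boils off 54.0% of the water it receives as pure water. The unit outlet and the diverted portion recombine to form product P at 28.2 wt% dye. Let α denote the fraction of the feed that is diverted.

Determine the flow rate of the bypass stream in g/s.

1057 g/s

All 1900×0.230 = 437 g/s of dye reaches P, so P = 437/0.282 = 1549.6 g/s and vapour = 350.35 g/s.
The evaporator receives (1−α)·1900 of feed at 0.770 water and removes 0.540 of that water:
0.540×0.770×(1−α)×1900 = 350.35
(1−α) = 350.35/790.02 = 0.4435;  α = 0.5565.
Bypass flow = 0.5565×1900 = 1057.4 g/s.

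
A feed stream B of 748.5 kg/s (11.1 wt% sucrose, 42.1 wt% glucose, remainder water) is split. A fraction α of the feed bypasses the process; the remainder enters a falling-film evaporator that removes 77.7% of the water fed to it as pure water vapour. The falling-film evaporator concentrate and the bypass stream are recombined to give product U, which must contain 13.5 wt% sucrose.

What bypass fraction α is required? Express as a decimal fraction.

All 748.5×0.111 = 83.084 kg/s of sucrose reaches U, so U = 83.084/0.135 = 615.43 kg/s and vapour = 133.07 kg/s.
The evaporator receives (1−α)·748.5 of feed at 0.468 water and removes 0.777 of that water:
0.777×0.468×(1−α)×748.5 = 133.07
(1−α) = 133.07/272.18 = 0.4889;  α = 0.5111.

0.511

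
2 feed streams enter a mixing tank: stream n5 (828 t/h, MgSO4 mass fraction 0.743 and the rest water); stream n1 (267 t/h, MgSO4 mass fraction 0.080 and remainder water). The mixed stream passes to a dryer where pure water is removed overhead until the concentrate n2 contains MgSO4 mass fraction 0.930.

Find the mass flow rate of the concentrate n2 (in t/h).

MgSO4 entering = 828×0.743 + 267×0.080 = 636.56 t/h.
All MgSO4 reports to n2, so n2 = 636.56/0.930 = 684.48 t/h.

684.5 t/h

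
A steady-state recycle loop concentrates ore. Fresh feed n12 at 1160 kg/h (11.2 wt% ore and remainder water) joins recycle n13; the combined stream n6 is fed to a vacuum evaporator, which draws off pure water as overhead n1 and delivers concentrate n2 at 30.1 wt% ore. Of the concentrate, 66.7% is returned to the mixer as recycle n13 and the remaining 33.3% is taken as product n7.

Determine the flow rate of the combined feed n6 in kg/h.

2025 kg/h

Overall ore balance (none leaves overhead): ore in fresh feed = ore in product, i.e. 1160×0.112 = (1−0.667)·n2·0.301.
n2 = 129.92/(0.301×0.333) = 1296.2 kg/h.
Recycle n13 = 0.667×1296.2 = 864.55 kg/h.
Combined feed n6 = 1160 + 864.55 = 2024.6 kg/h.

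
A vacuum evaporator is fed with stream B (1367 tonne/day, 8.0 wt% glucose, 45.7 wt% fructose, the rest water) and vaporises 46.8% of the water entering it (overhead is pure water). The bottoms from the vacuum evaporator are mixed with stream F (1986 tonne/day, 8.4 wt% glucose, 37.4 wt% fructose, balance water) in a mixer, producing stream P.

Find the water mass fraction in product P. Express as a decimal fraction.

0.4623

Vapour removed = 0.468×0.463×1367 = 296.21 tonne/day; concentrate = 1070.8 tonne/day.
water reaching the mixer = 336.71 (from concentrate) + 1986×0.542 = 1413.1 tonne/day.
Product flow = 1070.8 + 1986 = 3056.8 tonne/day; water fraction = 0.4623.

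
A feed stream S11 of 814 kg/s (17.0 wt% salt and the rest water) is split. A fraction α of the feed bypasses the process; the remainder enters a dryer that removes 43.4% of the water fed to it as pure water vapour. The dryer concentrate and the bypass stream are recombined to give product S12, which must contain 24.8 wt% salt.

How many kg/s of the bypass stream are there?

All 814×0.170 = 138.38 kg/s of salt reaches S12, so S12 = 138.38/0.248 = 557.98 kg/s and vapour = 256.02 kg/s.
The evaporator receives (1−α)·814 of feed at 0.830 water and removes 0.434 of that water:
0.434×0.830×(1−α)×814 = 256.02
(1−α) = 256.02/293.22 = 0.8731;  α = 0.1269.
Bypass flow = 0.1269×814 = 103.28 kg/s.

103.3 kg/s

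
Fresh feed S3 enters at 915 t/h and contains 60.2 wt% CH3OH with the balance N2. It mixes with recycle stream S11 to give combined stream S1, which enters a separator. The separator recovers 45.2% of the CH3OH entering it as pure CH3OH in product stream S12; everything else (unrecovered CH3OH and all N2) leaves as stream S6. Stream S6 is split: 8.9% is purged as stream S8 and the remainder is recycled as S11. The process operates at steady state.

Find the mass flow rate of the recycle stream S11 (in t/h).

N2 enters only via S3 and leaves only via the purge: 915×0.398 = 0.089×(N2 in S6), and the separator passes all N2, so N2 in S1 = N2 in S6 = 4091.8 t/h.
CH3OH in S1: m_A = 915×0.602 + (1−0.089)·(1−0.452)·m_A, so m_A = 550.83/0.5008 = 1100 t/h.
S6 = (1−0.452)×1100 + 4091.8 = 4694.6 t/h.
Recycle S11 = (1−0.089)×4694.6 = 4276.8 t/h.

4277 t/h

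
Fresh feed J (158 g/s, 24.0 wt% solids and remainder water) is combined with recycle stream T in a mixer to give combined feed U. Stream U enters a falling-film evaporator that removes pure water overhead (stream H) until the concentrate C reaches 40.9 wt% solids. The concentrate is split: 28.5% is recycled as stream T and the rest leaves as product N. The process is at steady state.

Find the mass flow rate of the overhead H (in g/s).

65.29 g/s

Overall solids balance (none leaves overhead): solids in fresh feed = solids in product, i.e. 158×0.240 = (1−0.285)·C·0.409.
C = 37.92/(0.409×0.715) = 129.67 g/s.
Recycle T = 0.285×129.67 = 36.956 g/s.
Combined feed U = 158 + 36.956 = 194.96 g/s.
Overhead H = U − C = 194.96 − 129.67 = 65.286 g/s.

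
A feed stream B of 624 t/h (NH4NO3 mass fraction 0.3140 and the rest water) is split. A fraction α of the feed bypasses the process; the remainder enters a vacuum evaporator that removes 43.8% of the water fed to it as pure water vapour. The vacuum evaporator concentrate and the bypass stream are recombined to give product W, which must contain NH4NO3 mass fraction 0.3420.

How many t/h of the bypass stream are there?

All 624×0.314 = 195.94 t/h of NH4NO3 reaches W, so W = 195.94/0.342 = 572.91 t/h and vapour = 51.088 t/h.
The evaporator receives (1−α)·624 of feed at 0.686 water and removes 0.438 of that water:
0.438×0.686×(1−α)×624 = 51.088
(1−α) = 51.088/187.49 = 0.2725;  α = 0.7275.
Bypass flow = 0.7275×624 = 453.97 t/h.

454 t/h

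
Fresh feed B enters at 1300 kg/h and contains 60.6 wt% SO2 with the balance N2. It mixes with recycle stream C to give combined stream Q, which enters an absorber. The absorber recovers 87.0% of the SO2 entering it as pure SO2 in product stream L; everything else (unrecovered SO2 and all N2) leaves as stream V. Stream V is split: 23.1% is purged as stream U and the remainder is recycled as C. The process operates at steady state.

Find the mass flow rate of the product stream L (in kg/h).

761.5 kg/h

SO2 in Q: m_A = 1300×0.606 + (1−0.231)·(1−0.870)·m_A, so m_A = 787.8/0.9000 = 875.3 kg/h.
Product L = 0.870×875.3 = 761.51 kg/h.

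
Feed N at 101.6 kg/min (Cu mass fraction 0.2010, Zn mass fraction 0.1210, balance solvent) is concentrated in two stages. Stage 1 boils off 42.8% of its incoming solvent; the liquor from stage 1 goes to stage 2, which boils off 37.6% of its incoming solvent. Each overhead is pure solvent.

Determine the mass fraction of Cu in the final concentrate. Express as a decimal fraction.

solvent in feed = 101.6×0.678 = 68.885 kg/min.
After stage 1: solvent left = (1−0.428)×68.885 = 39.402; stream total = 72.117 kg/min.
After stage 2: solvent left = (1−0.376)×39.402 = 24.587; final concentrate = 57.302 kg/min.
Cu fraction = 20.422/57.302 = 0.3564.

0.3564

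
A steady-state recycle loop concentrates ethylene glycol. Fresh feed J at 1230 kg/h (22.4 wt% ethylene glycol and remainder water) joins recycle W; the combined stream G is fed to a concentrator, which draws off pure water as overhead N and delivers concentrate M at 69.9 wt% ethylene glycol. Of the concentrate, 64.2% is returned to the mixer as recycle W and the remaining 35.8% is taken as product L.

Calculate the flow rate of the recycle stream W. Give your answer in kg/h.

706.9 kg/h

Overall ethylene glycol balance (none leaves overhead): ethylene glycol in fresh feed = ethylene glycol in product, i.e. 1230×0.224 = (1−0.642)·M·0.699.
M = 275.52/(0.699×0.358) = 1101 kg/h.
Recycle W = 0.642×1101 = 706.85 kg/h.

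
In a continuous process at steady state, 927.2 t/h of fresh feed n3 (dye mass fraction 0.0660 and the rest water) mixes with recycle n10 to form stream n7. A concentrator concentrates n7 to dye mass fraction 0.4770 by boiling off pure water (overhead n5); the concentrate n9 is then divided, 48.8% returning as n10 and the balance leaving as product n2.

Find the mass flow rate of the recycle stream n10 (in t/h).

Overall dye balance (none leaves overhead): dye in fresh feed = dye in product, i.e. 927.2×0.066 = (1−0.488)·n9·0.477.
n9 = 61.195/(0.477×0.512) = 250.57 t/h.
Recycle n10 = 0.488×250.57 = 122.28 t/h.

122.3 t/h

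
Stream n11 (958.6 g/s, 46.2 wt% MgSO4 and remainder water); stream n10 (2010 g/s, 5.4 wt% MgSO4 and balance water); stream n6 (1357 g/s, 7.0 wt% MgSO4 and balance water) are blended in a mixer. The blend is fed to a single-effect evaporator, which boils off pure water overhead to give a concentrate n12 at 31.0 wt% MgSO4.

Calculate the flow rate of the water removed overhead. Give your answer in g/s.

2240 g/s

MgSO4 entering = 958.6×0.462 + 2010×0.054 + 1357×0.070 = 646.4 g/s.
All MgSO4 reports to n12, so n12 = 646.4/0.310 = 2085.2 g/s.
Total feed = 4325.6 g/s; overhead = 4325.6 − 2085.2 = 2240.4 g/s.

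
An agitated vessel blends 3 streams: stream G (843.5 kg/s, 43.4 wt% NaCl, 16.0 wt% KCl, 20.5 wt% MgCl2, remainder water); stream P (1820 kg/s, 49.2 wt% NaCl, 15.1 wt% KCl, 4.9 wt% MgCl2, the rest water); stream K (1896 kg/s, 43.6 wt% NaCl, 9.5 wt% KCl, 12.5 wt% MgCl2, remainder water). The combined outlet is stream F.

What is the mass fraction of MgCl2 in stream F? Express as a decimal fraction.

Total flow out = 843.5 + 1820 + 1896 = 4559.5 kg/s.
MgCl2 in = 843.5×0.205 + 1820×0.049 + 1896×0.125 = 499.1 kg/s.
MgCl2 mass fraction in F = 499.1/4559.5 = 0.1095.

0.1095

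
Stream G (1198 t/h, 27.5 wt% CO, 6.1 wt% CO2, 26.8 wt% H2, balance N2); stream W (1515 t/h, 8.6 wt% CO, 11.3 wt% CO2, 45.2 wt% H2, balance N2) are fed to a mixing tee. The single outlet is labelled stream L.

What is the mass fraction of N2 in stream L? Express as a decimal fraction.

0.3698

Total flow out = 1198 + 1515 = 2713 t/h.
N2 in = 1198×0.396 + 1515×0.349 = 1003.1 t/h.
N2 mass fraction in L = 1003.1/2713 = 0.3698.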